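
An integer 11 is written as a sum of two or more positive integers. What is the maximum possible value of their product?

54

Let f[k] be the best product for length k (with at least one cut). For each first piece i, the rest contributes max(k−i, f[k−i]).
f[2] = 1*max(1,0) = 1*1 = 1
f[3] = 1*max(2,1) = 1*2 = 2
f[4] = 2*max(2,1) = 2*2 = 4
f[5] = 2*max(3,2) = 2*3 = 6
f[6] = 3*max(3,2) = 3*3 = 9
f[7] = 2*max(5,6) = 2*6 = 12
f[8] = 2*max(6,9) = 2*9 = 18
f[9] = 3*max(6,9) = 3*9 = 27
f[10] = 2*max(8,18) = 2*18 = 36
f[11] = 2*max(9,27) = 2*27 = 54
One optimal split: 3 + 3 + 3 + 2; product 3*3*3*2 = 54.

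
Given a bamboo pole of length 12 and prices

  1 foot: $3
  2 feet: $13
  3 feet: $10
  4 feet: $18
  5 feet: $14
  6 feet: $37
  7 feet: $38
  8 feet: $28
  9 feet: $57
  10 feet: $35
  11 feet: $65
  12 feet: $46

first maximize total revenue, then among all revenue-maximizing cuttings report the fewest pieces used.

Consider every possible first cut. r[k] is the best of p[i]+r[k−i] over all sellable i≤k.
r[1] = 3
r[2] = max(3+3, 13+0) = 13
r[3] = max(3+13, 13+3, 10+0) = 16
r[4] = max(3+16, 13+13, 10+3, 18+0) = 26
r[5] = max(3+26, 13+16, 10+13, 18+3, 14+0) = 29
r[6] = max(3+29, 13+26, 10+16, 18+13, 14+3, 37+0) = 39
r[7] = max(3+39, 13+29, 10+26, …, 37+3, 38+0) = 42
r[8] = max(3+42, 13+39, 10+29, …, 38+3, 28+0) = 52
r[9] = max(3+52, 13+42, 10+39, …, 28+3, 57+0) = 57
r[10] = max(3+57, 13+52, 10+42, …, 57+3, 35+0) = 65
r[11] = max(3+65, 13+57, 10+52, …, 35+3, 65+0) = 70
r[12] = max(3+70, 13+65, 10+57, …, 65+3, 46+0) = 78
Maximum revenue is $78.
Now minimize piece count subject to staying optimal: for each k, pieces[k] = 1 + min over i with p[i]+r[k−i]=r[k] of pieces[k−i].
pieces[9] = 1
pieces[10] = 5
pieces[11] = 2
pieces[12] = 6

6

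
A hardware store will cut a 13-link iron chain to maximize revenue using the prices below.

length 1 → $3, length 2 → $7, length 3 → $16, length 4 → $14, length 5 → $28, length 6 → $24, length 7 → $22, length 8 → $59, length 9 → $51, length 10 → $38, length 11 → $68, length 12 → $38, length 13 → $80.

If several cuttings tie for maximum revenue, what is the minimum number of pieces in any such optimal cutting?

2

Build r[k] bottom-up: r[k] = max over allowed piece i of (p[i] + r[k−i]).
r[1] = 3
r[2] = max(3+3, 7+0) = 7
r[3] = max(3+7, 7+3, 16+0) = 16
r[4] = max(3+16, 7+7, 16+3, 14+0) = 19
r[5] = max(3+19, 7+16, 16+7, 14+3, 28+0) = 28
r[6] = max(3+28, 7+19, 16+16, 14+7, 28+3, 24+0) = 32
r[7] = max(3+32, 7+28, 16+19, …, 24+3, 22+0) = 35
r[8] = max(3+35, 7+32, 16+28, …, 22+3, 59+0) = 59
r[9] = max(3+59, 7+35, 16+32, …, 59+3, 51+0) = 62
r[10] = max(3+62, 7+59, 16+35, …, 51+3, 38+0) = 66
r[11] = max(3+66, 7+62, 16+59, …, 38+3, 68+0) = 75
r[12] = max(3+75, 7+66, 16+62, …, 68+3, 38+0) = 78
r[13] = max(3+78, 7+75, 16+66, …, 38+3, 80+0) = 87
Maximum revenue is $87.
Now minimize piece count subject to staying optimal: for each k, pieces[k] = 1 + min over i with p[i]+r[k−i]=r[k] of pieces[k−i].
pieces[10] = 2
pieces[11] = 2
pieces[12] = 3
pieces[13] = 2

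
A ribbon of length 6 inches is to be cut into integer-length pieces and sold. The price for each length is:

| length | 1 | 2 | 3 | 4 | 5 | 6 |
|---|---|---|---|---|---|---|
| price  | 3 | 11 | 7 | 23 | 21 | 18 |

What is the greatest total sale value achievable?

34

Build r[k] bottom-up: r[k] = max over allowed piece i of (p[i] + r[k−i]).
r[1] = 3
r[2] = 11
r[3] = 14  (first piece 1, then r[2]=11)
r[4] = 23
r[5] = 26  (first piece 1, then r[4]=23)
r[6] = 34  (first piece 2, then r[4]=23)
One optimal cutting: 4 + 2 → ¢23 + ¢11 = ¢34.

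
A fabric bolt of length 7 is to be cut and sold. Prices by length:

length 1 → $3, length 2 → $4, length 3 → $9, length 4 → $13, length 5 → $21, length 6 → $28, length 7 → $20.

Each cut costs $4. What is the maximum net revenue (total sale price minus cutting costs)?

27

Let net[k] be the best obtainable value from length k. For each k, try every first piece i and keep the best of price[i] + net[k−i] minus the 4 cut fee when i<k.
net[1] = 3
net[2] = 4
net[3] = 9
net[4] = 13
net[5] = 21
net[6] = 28
net[7] = 27  (first piece 1, then net[6]=28)
One optimal plan: pieces 6 + 1 (1 cut) → $31 − $4 = $27.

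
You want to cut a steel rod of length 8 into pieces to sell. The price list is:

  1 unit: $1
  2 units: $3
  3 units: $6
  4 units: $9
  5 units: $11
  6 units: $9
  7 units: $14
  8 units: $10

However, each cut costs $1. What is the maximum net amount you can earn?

17

Build net[k] bottom-up: net[k] = max over allowed piece i of (p[i] + net[k−i]) − 1 per cut.
net[1] = 1
net[2] = 3
net[3] = 6
net[4] = 9
net[5] = 11
net[6] = 11  (first piece 1, then net[5]=11)
net[7] = 14  (first piece 3, then net[4]=9)
net[8] = 17  (first piece 4, then net[4]=9)
One optimal plan: pieces 4 + 4 (1 cut) → $18 − $1 = $17.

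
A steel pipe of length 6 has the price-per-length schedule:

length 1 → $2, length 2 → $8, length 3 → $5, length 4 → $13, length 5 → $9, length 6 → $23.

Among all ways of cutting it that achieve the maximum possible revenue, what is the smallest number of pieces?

3

Consider every possible first cut. r[k] is the best of p[i]+r[k−i] over all sellable i≤k.
r[1] = 2
r[2] = max(2+2, 8+0) = 8
r[3] = max(2+8, 8+2, 5+0) = 10
r[4] = max(2+10, 8+8, 5+2, 13+0) = 16
r[5] = max(2+16, 8+10, 5+8, 13+2, 9+0) = 18
r[6] = max(2+18, 8+16, 5+10, 13+8, 9+2, 23+0) = 24
Maximum revenue is $24.
Now minimize piece count subject to staying optimal: for each k, pieces[k] = 1 + min over i with p[i]+r[k−i]=r[k] of pieces[k−i].
pieces[3] = 2
pieces[4] = 2
pieces[5] = 3
pieces[6] = 3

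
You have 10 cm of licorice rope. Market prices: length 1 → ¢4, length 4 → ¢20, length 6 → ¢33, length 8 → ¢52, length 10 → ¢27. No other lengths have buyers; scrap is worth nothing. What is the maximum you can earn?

60

Build f[k] bottom-up: f[k] = max over allowed piece i of (p[i] + f[k−i]).
f[1] = 4
f[2] = 8  (first piece 1, then f[1]=4)
f[3] = 12  (first piece 1, then f[2]=8)
f[4] = max(4+12, 20+0) = 20
f[5] = max(4+20, 20+4) = 24
f[6] = max(4+24, 20+8, 33+0) = 33
f[7] = max(4+33, 20+12, 33+4) = 37
f[8] = max(4+37, 20+20, 33+8, 52+0) = 52
f[9] = max(4+52, 20+24, 33+12, 52+4) = 56
f[10] = max(4+56, 20+33, 33+20, 52+8, 27+0) = 60
One optimal cutting: 8 + 1 + 1 → ¢60.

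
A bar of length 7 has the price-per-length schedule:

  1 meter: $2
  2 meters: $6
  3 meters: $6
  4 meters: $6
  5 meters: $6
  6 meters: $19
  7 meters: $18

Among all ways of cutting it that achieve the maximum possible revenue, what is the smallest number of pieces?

2

Build r[k] bottom-up: r[k] = max over allowed piece i of (p[i] + r[k−i]).
r[1] = 2
r[2] = 6
r[3] = 8  (first piece 1, then r[2]=6)
r[4] = 12  (first piece 2, then r[2]=6)
r[5] = 14  (first piece 1, then r[4]=12)
r[6] = 19
r[7] = 21  (first piece 1, then r[6]=19)
Maximum revenue is $21.
Now minimize piece count subject to staying optimal: for each k, pieces[k] = 1 + min over i with p[i]+r[k−i]=r[k] of pieces[k−i].
pieces[4] = 2
pieces[5] = 3
pieces[6] = 1
pieces[7] = 2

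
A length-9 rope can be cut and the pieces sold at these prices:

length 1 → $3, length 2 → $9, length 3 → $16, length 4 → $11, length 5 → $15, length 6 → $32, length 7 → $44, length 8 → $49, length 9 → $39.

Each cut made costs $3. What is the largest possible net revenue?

50

Consider every possible first cut. v[k] is the best of p[i]+v[k−i] over all sellable i≤k, charging 3 whenever i<k.
v[1] = 3
v[2] = 9
v[3] = 16
v[4] = 16  (first piece 1, then v[3]=16)
v[5] = 22  (first piece 2, then v[3]=16)
v[6] = 32
v[7] = 44
v[8] = 49
v[9] = 50  (first piece 2, then v[7]=44)
One optimal plan: pieces 7 + 2 (1 cut) → $53 − $3 = $50.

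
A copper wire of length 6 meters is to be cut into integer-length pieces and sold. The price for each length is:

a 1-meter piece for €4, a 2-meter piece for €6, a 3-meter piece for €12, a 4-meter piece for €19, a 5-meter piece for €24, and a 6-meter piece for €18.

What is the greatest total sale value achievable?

Let r[k] be the best obtainable value from length k. For each k, try every first piece i and keep the best of price[i] + r[k−i].
r[1] = 4
r[2] = max(4+4, 6+0) = 8
r[3] = max(4+8, 6+4, 12+0) = 12
r[4] = max(4+12, 6+8, 12+4, 19+0) = 19
r[5] = max(4+19, 6+12, 12+8, 19+4, 24+0) = 24
r[6] = max(4+24, 6+19, 12+12, 19+8, 24+4, 18+0) = 28
One optimal cutting: 5 + 1 → €24 + €4 = €28.

28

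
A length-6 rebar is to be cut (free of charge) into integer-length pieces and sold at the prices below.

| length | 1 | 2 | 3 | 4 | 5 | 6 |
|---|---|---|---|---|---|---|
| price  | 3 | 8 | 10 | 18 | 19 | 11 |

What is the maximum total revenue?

Build v[k] bottom-up: v[k] = max over allowed piece i of (p[i] + v[k−i]).
v[1] = 3
v[2] = max(3+3, 8+0) = 8
v[3] = max(3+8, 8+3, 10+0) = 11
v[4] = max(3+11, 8+8, 10+3, 18+0) = 18
v[5] = max(3+18, 8+11, 10+8, 18+3, 19+0) = 21
v[6] = max(3+21, 8+18, 10+11, 18+8, 19+3, 11+0) = 26
One optimal cutting: 4 + 2 → ₹18 + ₹8 = ₹26.

26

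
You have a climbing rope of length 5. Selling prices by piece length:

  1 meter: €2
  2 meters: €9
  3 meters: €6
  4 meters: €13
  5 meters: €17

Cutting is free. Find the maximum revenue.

Build r[k] bottom-up: r[k] = max over allowed piece i of (p[i] + r[k−i]).
r[1] = 2
r[2] = max(2+2, 9+0) = 9
r[3] = max(2+9, 9+2, 6+0) = 11
r[4] = max(2+11, 9+9, 6+2, 13+0) = 18
r[5] = max(2+18, 9+11, 6+9, 13+2, 17+0) = 20
One optimal cutting: 2 + 2 + 1 → €9 + €9 + €2 = €20.

20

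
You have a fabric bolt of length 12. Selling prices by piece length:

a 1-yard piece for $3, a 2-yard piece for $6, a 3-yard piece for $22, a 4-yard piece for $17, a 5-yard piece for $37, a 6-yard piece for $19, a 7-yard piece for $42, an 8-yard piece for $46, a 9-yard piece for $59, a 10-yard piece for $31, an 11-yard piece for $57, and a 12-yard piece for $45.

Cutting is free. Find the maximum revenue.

88

Consider every possible first cut. r[k] is the best of p[i]+r[k−i] over all sellable i≤k.
r[1] = 3
r[2] = max(3+3, 6+0) = 6
r[3] = max(3+6, 6+3, 22+0) = 22
r[4] = max(3+22, 6+6, 22+3, 17+0) = 25
r[5] = max(3+25, 6+22, 22+6, 17+3, 37+0) = 37
r[6] = max(3+37, 6+25, 22+22, 17+6, 37+3, 19+0) = 44
r[7] = max(3+44, 6+37, 22+25, …, 19+3, 42+0) = 47
r[8] = max(3+47, 6+44, 22+37, …, 42+3, 46+0) = 59
r[9] = max(3+59, 6+47, 22+44, …, 46+3, 59+0) = 66
r[10] = max(3+66, 6+59, 22+47, …, 59+3, 31+0) = 74
r[11] = max(3+74, 6+66, 22+59, …, 31+3, 57+0) = 81
r[12] = max(3+81, 6+74, 22+66, …, 57+3, 45+0) = 88
One optimal cutting: 3 + 3 + 3 + 3 → $22 + $22 + $22 + $22 = $88.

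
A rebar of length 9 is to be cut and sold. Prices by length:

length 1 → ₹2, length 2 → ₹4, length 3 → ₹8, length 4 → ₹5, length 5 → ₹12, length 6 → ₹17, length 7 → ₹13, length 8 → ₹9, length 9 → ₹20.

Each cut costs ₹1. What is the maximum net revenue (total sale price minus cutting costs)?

24

Consider every possible first cut. r[k] is the best of p[i]+r[k−i] over all sellable i≤k, charging 1 whenever i<k.
r[1] = 2
r[2] = 4
r[3] = 8
r[4] = 9  (first piece 1, then r[3]=8)
r[5] = 12
r[6] = 17
r[7] = 18  (first piece 1, then r[6]=17)
r[8] = 20  (first piece 2, then r[6]=17)
r[9] = 24  (first piece 3, then r[6]=17)
One optimal plan: pieces 6 + 3 (1 cut) → ₹25 − ₹1 = ₹24.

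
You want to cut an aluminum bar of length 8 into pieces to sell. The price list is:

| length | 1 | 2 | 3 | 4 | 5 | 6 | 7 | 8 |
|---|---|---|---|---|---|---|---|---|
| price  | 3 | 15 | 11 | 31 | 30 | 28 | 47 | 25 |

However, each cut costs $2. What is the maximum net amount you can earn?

60

Build r[k] bottom-up: r[k] = max over allowed piece i of (p[i] + r[k−i]) − 2 per cut.
r[1] = 3
r[2] = 15
r[3] = 16  (first piece 1, then r[2]=15)
r[4] = 31
r[5] = 32  (first piece 1, then r[4]=31)
r[6] = 44  (first piece 2, then r[4]=31)
r[7] = 47
r[8] = 60  (first piece 4, then r[4]=31)
One optimal plan: pieces 4 + 4 (1 cut) → $62 − $2 = $60.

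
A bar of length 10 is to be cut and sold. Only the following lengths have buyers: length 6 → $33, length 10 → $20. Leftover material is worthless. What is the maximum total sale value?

Build f[k] bottom-up: f[k] = max over allowed piece i of (p[i] + f[k−i]).
f[1] = 0
f[2] = 0
f[3] = 0
f[4] = 0
f[5] = 0
f[6] = 33
f[7] = 33
f[8] = 33
f[9] = 33
f[10] = max(33+0, 20+0) = 33
One optimal cutting: pieces 6 with 4 meters of scrap → $33.

33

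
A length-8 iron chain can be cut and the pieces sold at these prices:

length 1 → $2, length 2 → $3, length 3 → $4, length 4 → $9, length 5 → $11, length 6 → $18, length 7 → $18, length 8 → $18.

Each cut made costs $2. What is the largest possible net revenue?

Consider every possible first cut. v[k] is the best of p[i]+v[k−i] over all sellable i≤k, charging 2 whenever i<k.
v[1] = 2
v[2] = max(2+2-2, 3+0) = 3
v[3] = max(2+3-2, 3+2-2, 4+0) = 4
v[4] = max(2+4-2, 3+3-2, 4+2-2, 9+0) = 9
v[5] = max(2+9-2, 3+4-2, 4+3-2, 9+2-2, 11+0) = 11
v[6] = max(2+11-2, 3+9-2, 4+4-2, 9+3-2, 11+2-2, 18+0) = 18
v[7] = max(2+18-2, 3+11-2, 4+9-2, …, 18+2-2, 18+0) = 18
v[8] = max(2+18-2, 3+18-2, 4+11-2, …, 18+2-2, 18+0) = 19
One optimal plan: pieces 6 + 2 (1 cut) → $21 − $2 = $19.

19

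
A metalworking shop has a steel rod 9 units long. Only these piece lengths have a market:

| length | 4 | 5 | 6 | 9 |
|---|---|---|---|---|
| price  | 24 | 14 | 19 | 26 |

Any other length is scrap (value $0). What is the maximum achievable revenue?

Build r[k] bottom-up: r[k] = max over allowed piece i of (p[i] + r[k−i]).
r[1] = 0
r[2] = 0
r[3] = 0
r[4] = 24
r[5] = 24
r[6] = 24
r[7] = 24
r[8] = 48  (first piece 4, then r[4]=24)
r[9] = 48
One optimal cutting: pieces 4 + 4 with 1 unit of scrap → $48.

48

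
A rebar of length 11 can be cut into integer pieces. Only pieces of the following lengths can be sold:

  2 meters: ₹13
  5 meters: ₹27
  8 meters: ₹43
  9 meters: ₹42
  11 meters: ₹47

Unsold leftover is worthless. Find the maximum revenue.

66

Build best[k] bottom-up: best[k] = max over allowed piece i of (p[i] + best[k−i]).
best[1] = 0
best[2] = 13
best[3] = 13
best[4] = 26  (first piece 2, then best[2]=13)
best[5] = 27
best[6] = 39  (first piece 2, then best[4]=26)
best[7] = 40  (first piece 2, then best[5]=27)
best[8] = 52  (first piece 2, then best[6]=39)
best[9] = 53  (first piece 2, then best[7]=40)
best[10] = 65  (first piece 2, then best[8]=52)
best[11] = 66  (first piece 2, then best[9]=53)
One optimal cutting: 5 + 2 + 2 + 2 → ₹66.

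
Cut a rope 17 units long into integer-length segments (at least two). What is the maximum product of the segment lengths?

486

Let P[k] be the best product for length k (with at least one cut). For each first piece i, the rest contributes max(k−i, P[k−i]).
P[2] = 1*max(1,0) = 1*1 = 1
P[3] = 1*max(2,1) = 1*2 = 2
P[4] = 2*max(2,1) = 2*2 = 4
P[5] = 2*max(3,2) = 2*3 = 6
P[6] = 3*max(3,2) = 3*3 = 9
P[7] = 2*max(5,6) = 2*6 = 12
P[8] = 2*max(6,9) = 2*9 = 18
P[9] = 3*max(6,9) = 3*9 = 27
P[10] = 2*max(8,18) = 2*18 = 36
P[11] = 2*max(9,27) = 2*27 = 54
P[12] = 3*max(9,27) = 3*27 = 81
P[13] = 2*max(11,54) = 2*54 = 108
P[14] = 2*max(12,81) = 2*81 = 162
P[15] = 3*max(12,81) = 3*81 = 243
P[16] = 2*max(14,162) = 2*162 = 324
P[17] = 2*max(15,243) = 2*243 = 486
One optimal split: 3 + 3 + 3 + 3 + 3 + 2; product 3*3*3*3*3*2 = 486.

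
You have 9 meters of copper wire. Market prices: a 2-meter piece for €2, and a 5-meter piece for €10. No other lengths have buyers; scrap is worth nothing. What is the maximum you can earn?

Let r[k] be the best obtainable value from length k. For each k, try every first piece i and keep the best of price[i] + r[k−i].
r[1] = 0
r[2] = 2
r[3] = 2
r[4] = 4  (first piece 2, then r[2]=2)
r[5] = 10
r[6] = 10
r[7] = 12  (first piece 2, then r[5]=10)
r[8] = 12
r[9] = 14  (first piece 2, then r[7]=12)
One optimal cutting: 5 + 2 + 2 → €14.

14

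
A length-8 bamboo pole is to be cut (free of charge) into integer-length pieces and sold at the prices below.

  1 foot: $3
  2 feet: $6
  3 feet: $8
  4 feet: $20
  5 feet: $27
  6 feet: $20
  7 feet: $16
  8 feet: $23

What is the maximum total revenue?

40

Let best[k] be the best obtainable value from length k. For each k, try every first piece i and keep the best of price[i] + best[k−i].
best[1] = 3
best[2] = max(3+3, 6+0) = 6
best[3] = max(3+6, 6+3, 8+0) = 9
best[4] = max(3+9, 6+6, 8+3, 20+0) = 20
best[5] = max(3+20, 6+9, 8+6, 20+3, 27+0) = 27
best[6] = max(3+27, 6+20, 8+9, 20+6, 27+3, 20+0) = 30
best[7] = max(3+30, 6+27, 8+20, …, 20+3, 16+0) = 33
best[8] = max(3+33, 6+30, 8+27, …, 16+3, 23+0) = 40
One optimal cutting: 4 + 4 → $20 + $20 = $40.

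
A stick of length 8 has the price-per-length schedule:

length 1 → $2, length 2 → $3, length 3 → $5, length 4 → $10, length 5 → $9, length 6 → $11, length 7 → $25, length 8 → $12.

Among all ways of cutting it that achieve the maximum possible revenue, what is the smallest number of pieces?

2

Let r[k] be the best obtainable value from length k. For each k, try every first piece i and keep the best of price[i] + r[k−i].
r[1] = 2
r[2] = max(2+2, 3+0) = 4
r[3] = max(2+4, 3+2, 5+0) = 6
r[4] = max(2+6, 3+4, 5+2, 10+0) = 10
r[5] = max(2+10, 3+6, 5+4, 10+2, 9+0) = 12
r[6] = max(2+12, 3+10, 5+6, 10+4, 9+2, 11+0) = 14
r[7] = max(2+14, 3+12, 5+10, …, 11+2, 25+0) = 25
r[8] = max(2+25, 3+14, 5+12, …, 25+2, 12+0) = 27
Maximum revenue is $27.
Now minimize piece count subject to staying optimal: for each k, pieces[k] = 1 + min over i with p[i]+r[k−i]=r[k] of pieces[k−i].
pieces[5] = 2
pieces[6] = 3
pieces[7] = 1
pieces[8] = 2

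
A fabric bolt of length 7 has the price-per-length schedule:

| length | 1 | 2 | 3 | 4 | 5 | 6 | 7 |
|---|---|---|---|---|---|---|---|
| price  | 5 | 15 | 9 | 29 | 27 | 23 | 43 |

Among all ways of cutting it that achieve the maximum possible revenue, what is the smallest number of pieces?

4

Build r[k] bottom-up: r[k] = max over allowed piece i of (p[i] + r[k−i]).
r[1] = 5
r[2] = max(5+5, 15+0) = 15
r[3] = max(5+15, 15+5, 9+0) = 20
r[4] = max(5+20, 15+15, 9+5, 29+0) = 30
r[5] = max(5+30, 15+20, 9+15, 29+5, 27+0) = 35
r[6] = max(5+35, 15+30, 9+20, 29+15, 27+5, 23+0) = 45
r[7] = max(5+45, 15+35, 9+30, …, 23+5, 43+0) = 50
Maximum revenue is $50.
Now minimize piece count subject to staying optimal: for each k, pieces[k] = 1 + min over i with p[i]+r[k−i]=r[k] of pieces[k−i].
pieces[4] = 2
pieces[5] = 3
pieces[6] = 3
pieces[7] = 4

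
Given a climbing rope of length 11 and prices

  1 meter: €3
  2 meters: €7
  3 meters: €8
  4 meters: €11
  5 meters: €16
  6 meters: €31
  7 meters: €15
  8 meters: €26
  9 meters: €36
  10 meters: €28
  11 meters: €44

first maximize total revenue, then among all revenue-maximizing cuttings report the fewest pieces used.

Consider every possible first cut. r[k] is the best of p[i]+r[k−i] over all sellable i≤k.
r[1] = 3
r[2] = max(3+3, 7+0) = 7
r[3] = max(3+7, 7+3, 8+0) = 10
r[4] = max(3+10, 7+7, 8+3, 11+0) = 14
r[5] = max(3+14, 7+10, 8+7, 11+3, 16+0) = 17
r[6] = max(3+17, 7+14, 8+10, 11+7, 16+3, 31+0) = 31
r[7] = max(3+31, 7+17, 8+14, …, 31+3, 15+0) = 34
r[8] = max(3+34, 7+31, 8+17, …, 15+3, 26+0) = 38
r[9] = max(3+38, 7+34, 8+31, …, 26+3, 36+0) = 41
r[10] = max(3+41, 7+38, 8+34, …, 36+3, 28+0) = 45
r[11] = max(3+45, 7+41, 8+38, …, 28+3, 44+0) = 48
Maximum revenue is €48.
Now minimize piece count subject to staying optimal: for each k, pieces[k] = 1 + min over i with p[i]+r[k−i]=r[k] of pieces[k−i].
pieces[8] = 2
pieces[9] = 3
pieces[10] = 3
pieces[11] = 4

4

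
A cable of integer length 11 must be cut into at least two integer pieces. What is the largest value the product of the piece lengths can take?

Fill prod[k] for k=2..11: at each k try every first piece i and multiply by the better of (k−i) uncut or prod[k−i].
Small cases: prod[2]=1, prod[3]=2.
prod[4] = max(1·3, 2·2, 3·1) = 4
prod[5] = max(1·4, 2·3, 3·2, 4·1) = 6
prod[6] = max(1·6, 2·4, 3·3, 4·2, 5·1) = 9
prod[7] = max(1·9, 2·6, 3·4, 4·3, 5·2, 6·1) = 12
prod[8] = max(1·12, 2·9, 3·6, …, 6·2, 7·1) = 18
prod[9] = max(1·18, 2·12, 3·9, …, 7·2, 8·1) = 27
prod[10] = max(1·27, 2·18, 3·12, …, 8·2, 9·1) = 36
prod[11] = max(1·36, 2·27, 3·18, …, 9·2, 10·1) = 54
One optimal split: 3 + 3 + 3 + 2; product 3·3·3·2 = 54.

54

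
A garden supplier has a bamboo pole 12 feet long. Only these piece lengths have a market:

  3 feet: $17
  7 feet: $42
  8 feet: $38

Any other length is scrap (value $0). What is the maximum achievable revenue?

Build r[k] bottom-up: r[k] = max over allowed piece i of (p[i] + r[k−i]).
r[1] = 0
r[2] = 0
r[3] = 17
r[4] = 17
r[5] = 17
r[6] = 34  (first piece 3, then r[3]=17)
r[7] = 42
r[8] = 42
r[9] = 51  (first piece 3, then r[6]=34)
r[10] = 59  (first piece 3, then r[7]=42)
r[11] = 59
r[12] = 68  (first piece 3, then r[9]=51)
One optimal cutting: 3 + 3 + 3 + 3 → $68.

68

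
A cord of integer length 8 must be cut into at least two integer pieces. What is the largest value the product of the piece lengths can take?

18

Let prod[k] be the best product for length k (with at least one cut). For each first piece i, the rest contributes max(k−i, prod[k−i]).
prod[2] = 1·max(1,0) = 1·1 = 1
prod[3] = 1·max(2,1) = 1·2 = 2
prod[4] = 2·max(2,1) = 2·2 = 4
prod[5] = 2·max(3,2) = 2·3 = 6
prod[6] = 3·max(3,2) = 3·3 = 9
prod[7] = 2·max(5,6) = 2·6 = 12
prod[8] = 2·max(6,9) = 2·9 = 18
One optimal split: 3 + 3 + 2; product 3·3·2 = 18.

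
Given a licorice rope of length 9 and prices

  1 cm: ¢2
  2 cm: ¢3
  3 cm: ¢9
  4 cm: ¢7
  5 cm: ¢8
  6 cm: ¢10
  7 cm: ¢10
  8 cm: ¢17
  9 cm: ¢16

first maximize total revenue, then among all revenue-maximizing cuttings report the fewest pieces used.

Build r[k] bottom-up: r[k] = max over allowed piece i of (p[i] + r[k−i]).
r[1] = 2
r[2] = 4  (first piece 1, then r[1]=2)
r[3] = 9
r[4] = 11  (first piece 1, then r[3]=9)
r[5] = 13  (first piece 1, then r[4]=11)
r[6] = 18  (first piece 3, then r[3]=9)
r[7] = 20  (first piece 1, then r[6]=18)
r[8] = 22  (first piece 1, then r[7]=20)
r[9] = 27  (first piece 3, then r[6]=18)
Maximum revenue is ¢27.
Now minimize piece count subject to staying optimal: for each k, pieces[k] = 1 + min over i with p[i]+r[k−i]=r[k] of pieces[k−i].
pieces[6] = 2
pieces[7] = 3
pieces[8] = 4
pieces[9] = 3

3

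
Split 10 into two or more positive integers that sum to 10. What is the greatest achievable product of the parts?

36

Define g[k] = max over 1≤i<k of i · max(k−i, g[k−i]); the inner max lets the remainder stay uncut if that's better.
g[2] = 1·max(1,0) = 1·1 = 1
g[3] = max(1·2, 2·1) = 2
g[4] = max(1·3, 2·2, 3·1) = 4
g[5] = max(1·4, 2·3, 3·2, 4·1) = 6
g[6] = max(1·6, 2·4, 3·3, 4·2, 5·1) = 9
g[7] = max(1·9, 2·6, 3·4, 4·3, 5·2, 6·1) = 12
g[8] = max(1·12, 2·9, 3·6, …, 6·2, 7·1) = 18
g[9] = max(1·18, 2·12, 3·9, …, 7·2, 8·1) = 27
g[10] = max(1·27, 2·18, 3·12, …, 8·2, 9·1) = 36
One optimal split: 3 + 3 + 2 + 2; product 3·3·2·2 = 36.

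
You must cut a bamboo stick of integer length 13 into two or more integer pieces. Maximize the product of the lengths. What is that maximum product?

108

Let g[k] be the best product for length k (with at least one cut). For each first piece i, the rest contributes max(k−i, g[k−i]).
g[2] = 1*max(1,0) = 1*1 = 1
g[3] = max(1*2, 2*1) = 2
g[4] = max(1*3, 2*2, 3*1) = 4
g[5] = max(1*4, 2*3, 3*2, 4*1) = 6
g[6] = max(1*6, 2*4, 3*3, 4*2, 5*1) = 9
g[7] = max(1*9, 2*6, 3*4, 4*3, 5*2, 6*1) = 12
g[8] = max(1*12, 2*9, 3*6, …, 6*2, 7*1) = 18
g[9] = max(1*18, 2*12, 3*9, …, 7*2, 8*1) = 27
g[10] = max(1*27, 2*18, 3*12, …, 8*2, 9*1) = 36
g[11] = max(1*36, 2*27, 3*18, …, 9*2, 10*1) = 54
g[12] = max(1*54, 2*36, 3*27, …, 10*2, 11*1) = 81
g[13] = max(1*81, 2*54, 3*36, …, 11*2, 12*1) = 108
One optimal split: 3 + 3 + 3 + 2 + 2; product 3*3*3*2*2 = 108.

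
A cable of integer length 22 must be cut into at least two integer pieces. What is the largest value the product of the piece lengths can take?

2916

Define g[k] = max over 1≤i<k of i · max(k−i, g[k−i]); the inner max lets the remainder stay uncut if that's better.
Small cases: g[2]=1, g[3]=2, g[4]=4, g[5]=6, g[6]=9, g[7]=12, g[8]=18, g[9]=27, g[10]=36, g[11]=54, g[12]=81, g[13]=108, g[14]=162, g[15]=243, g[16]=324, g[17]=486.
g[18] = 3*max(15,243) = 3*243 = 729
g[19] = 2*max(17,486) = 2*486 = 972
g[20] = 2*max(18,729) = 2*729 = 1458
g[21] = 3*max(18,729) = 3*729 = 2187
g[22] = 2*max(20,1458) = 2*1458 = 2916
One optimal split: 3 + 3 + 3 + 3 + 3 + 3 + 2 + 2; product 3*3*3*3*3*3*2*2 = 2916.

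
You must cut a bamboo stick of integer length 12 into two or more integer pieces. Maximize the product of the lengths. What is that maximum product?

81

Fill prod[k] for k=2..12: at each k try every first piece i and multiply by the better of (k−i) uncut or prod[k−i].
Small cases: prod[2]=1, prod[3]=2, prod[4]=4, prod[5]=6, prod[6]=9.
prod[7] = 2×max(5,6) = 2×6 = 12
prod[8] = 2×max(6,9) = 2×9 = 18
prod[9] = 3×max(6,9) = 3×9 = 27
prod[10] = 2×max(8,18) = 2×18 = 36
prod[11] = 2×max(9,27) = 2×27 = 54
prod[12] = 3×max(9,27) = 3×27 = 81
One optimal split: 3 + 3 + 3 + 3; product 3×3×3×3 = 81.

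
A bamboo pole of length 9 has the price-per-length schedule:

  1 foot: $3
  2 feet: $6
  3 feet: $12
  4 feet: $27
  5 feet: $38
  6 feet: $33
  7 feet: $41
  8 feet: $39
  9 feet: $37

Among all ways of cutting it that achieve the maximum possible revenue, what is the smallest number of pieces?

Build r[k] bottom-up: r[k] = max over allowed piece i of (p[i] + r[k−i]).
r[1] = 3
r[2] = max(3+3, 6+0) = 6
r[3] = max(3+6, 6+3, 12+0) = 12
r[4] = max(3+12, 6+6, 12+3, 27+0) = 27
r[5] = max(3+27, 6+12, 12+6, 27+3, 38+0) = 38
r[6] = max(3+38, 6+27, 12+12, 27+6, 38+3, 33+0) = 41
r[7] = max(3+41, 6+38, 12+27, …, 33+3, 41+0) = 44
r[8] = max(3+44, 6+41, 12+38, …, 41+3, 39+0) = 54
r[9] = max(3+54, 6+44, 12+41, …, 39+3, 37+0) = 65
Maximum revenue is $65.
Now minimize piece count subject to staying optimal: for each k, pieces[k] = 1 + min over i with p[i]+r[k−i]=r[k] of pieces[k−i].
pieces[6] = 2
pieces[7] = 2
pieces[8] = 2
pieces[9] = 2

2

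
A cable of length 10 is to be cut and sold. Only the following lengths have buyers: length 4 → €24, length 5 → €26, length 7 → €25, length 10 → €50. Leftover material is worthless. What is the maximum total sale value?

52

Build r[k] bottom-up: r[k] = max over allowed piece i of (p[i] + r[k−i]).
r[1] = 0
r[2] = 0
r[3] = 0
r[4] = 24
r[5] = max(24+0, 26+0) = 26
r[6] = max(24+0, 26+0) = 26
r[7] = max(24+0, 26+0, 25+0) = 26
r[8] = max(24+24, 26+0, 25+0) = 48
r[9] = max(24+26, 26+24, 25+0) = 50
r[10] = max(24+26, 26+26, 25+0, 50+0) = 52
One optimal cutting: 5 + 5 → €52.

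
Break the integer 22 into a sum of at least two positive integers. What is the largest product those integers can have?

2916

Fill m[k] for k=2..22: at each k try every first piece i and multiply by the better of (k−i) uncut or m[k−i].
m[2] = 1·max(1,0) = 1·1 = 1
m[3] = 1·max(2,1) = 1·2 = 2
m[4] = 2·max(2,1) = 2·2 = 4
m[5] = 2·max(3,2) = 2·3 = 6
m[6] = 3·max(3,2) = 3·3 = 9
m[7] = 2·max(5,6) = 2·6 = 12
m[8] = 2·max(6,9) = 2·9 = 18
m[9] = 3·max(6,9) = 3·9 = 27
m[10] = 2·max(8,18) = 2·18 = 36
m[11] = 2·max(9,27) = 2·27 = 54
m[12] = 3·max(9,27) = 3·27 = 81
m[13] = 2·max(11,54) = 2·54 = 108
m[14] = 2·max(12,81) = 2·81 = 162
m[15] = 3·max(12,81) = 3·81 = 243
m[16] = 2·max(14,162) = 2·162 = 324
m[17] = 2·max(15,243) = 2·243 = 486
m[18] = 3·max(15,243) = 3·243 = 729
m[19] = 2·max(17,486) = 2·486 = 972
m[20] = 2·max(18,729) = 2·729 = 1458
m[21] = 3·max(18,729) = 3·729 = 2187
m[22] = 2·max(20,1458) = 2·1458 = 2916
One optimal split: 3 + 3 + 3 + 3 + 3 + 3 + 2 + 2; product 3·3·3·3·3·3·2·2 = 2916.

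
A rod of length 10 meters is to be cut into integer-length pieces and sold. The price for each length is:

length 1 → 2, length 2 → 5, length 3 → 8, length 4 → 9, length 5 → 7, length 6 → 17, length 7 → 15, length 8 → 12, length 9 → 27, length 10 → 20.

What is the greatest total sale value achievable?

29

Consider every possible first cut. v[k] is the best of p[i]+v[k−i] over all sellable i≤k.
v[1] = 2
v[2] = max(2+2, 5+0) = 5
v[3] = max(2+5, 5+2, 8+0) = 8
v[4] = max(2+8, 5+5, 8+2, 9+0) = 10
v[5] = max(2+10, 5+8, 8+5, 9+2, 7+0) = 13
v[6] = max(2+13, 5+10, 8+8, 9+5, 7+2, 17+0) = 17
v[7] = max(2+17, 5+13, 8+10, …, 17+2, 15+0) = 19
v[8] = max(2+19, 5+17, 8+13, …, 15+2, 12+0) = 22
v[9] = max(2+22, 5+19, 8+17, …, 12+2, 27+0) = 27
v[10] = max(2+27, 5+22, 8+19, …, 27+2, 20+0) = 29
One optimal cutting: 9 + 1 → 27 + 2 = 29.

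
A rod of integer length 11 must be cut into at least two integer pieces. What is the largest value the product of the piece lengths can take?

54

Let P[k] be the best product for length k (with at least one cut). For each first piece i, the rest contributes max(k−i, P[k−i]).
P[2] = 1×max(1,0) = 1×1 = 1
P[3] = 1×max(2,1) = 1×2 = 2
P[4] = 2×max(2,1) = 2×2 = 4
P[5] = 2×max(3,2) = 2×3 = 6
P[6] = 3×max(3,2) = 3×3 = 9
P[7] = 2×max(5,6) = 2×6 = 12
P[8] = 2×max(6,9) = 2×9 = 18
P[9] = 3×max(6,9) = 3×9 = 27
P[10] = 2×max(8,18) = 2×18 = 36
P[11] = 2×max(9,27) = 2×27 = 54
One optimal split: 3 + 3 + 3 + 2; product 3×3×3×2 = 54.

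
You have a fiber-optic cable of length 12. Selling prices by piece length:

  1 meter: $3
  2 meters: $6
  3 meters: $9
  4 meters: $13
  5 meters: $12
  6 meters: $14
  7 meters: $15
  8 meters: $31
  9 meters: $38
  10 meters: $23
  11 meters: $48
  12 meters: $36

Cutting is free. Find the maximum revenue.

Build v[k] bottom-up: v[k] = max over allowed piece i of (p[i] + v[k−i]).
v[1] = 3
v[2] = max(3+3, 6+0) = 6
v[3] = max(3+6, 6+3, 9+0) = 9
v[4] = max(3+9, 6+6, 9+3, 13+0) = 13
v[5] = max(3+13, 6+9, 9+6, 13+3, 12+0) = 16
v[6] = max(3+16, 6+13, 9+9, 13+6, 12+3, 14+0) = 19
v[7] = max(3+19, 6+16, 9+13, …, 14+3, 15+0) = 22
v[8] = max(3+22, 6+19, 9+16, …, 15+3, 31+0) = 31
v[9] = max(3+31, 6+22, 9+19, …, 31+3, 38+0) = 38
v[10] = max(3+38, 6+31, 9+22, …, 38+3, 23+0) = 41
v[11] = max(3+41, 6+38, 9+31, …, 23+3, 48+0) = 48
v[12] = max(3+48, 6+41, 9+38, …, 48+3, 36+0) = 51
One optimal cutting: 11 + 1 → $48 + $3 = $51.

51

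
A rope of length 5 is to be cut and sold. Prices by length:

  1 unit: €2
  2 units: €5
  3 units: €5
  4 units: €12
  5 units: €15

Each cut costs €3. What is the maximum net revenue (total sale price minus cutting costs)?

15

Consider every possible first cut. v[k] is the best of p[i]+v[k−i] over all sellable i≤k, charging 3 whenever i<k.
v[1] = 2
v[2] = max(2+2-3, 5+0) = 5
v[3] = max(2+5-3, 5+2-3, 5+0) = 5
v[4] = max(2+5-3, 5+5-3, 5+2-3, 12+0) = 12
v[5] = max(2+12-3, 5+5-3, 5+5-3, 12+2-3, 15+0) = 15
Best is to make no cuts and sell whole for €15.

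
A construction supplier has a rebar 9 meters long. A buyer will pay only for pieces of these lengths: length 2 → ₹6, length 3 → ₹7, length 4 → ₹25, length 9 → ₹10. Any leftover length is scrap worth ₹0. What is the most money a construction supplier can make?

Consider every possible first cut. r[k] is the best of p[i]+r[k−i] over all sellable i≤k.
r[1] = 0
r[2] = 6
r[3] = 7
r[4] = 25
r[5] = 25
r[6] = 31  (first piece 2, then r[4]=25)
r[7] = 32  (first piece 3, then r[4]=25)
r[8] = 50  (first piece 4, then r[4]=25)
r[9] = 50
One optimal cutting: pieces 4 + 4 with 1 meter of scrap → ₹50.

50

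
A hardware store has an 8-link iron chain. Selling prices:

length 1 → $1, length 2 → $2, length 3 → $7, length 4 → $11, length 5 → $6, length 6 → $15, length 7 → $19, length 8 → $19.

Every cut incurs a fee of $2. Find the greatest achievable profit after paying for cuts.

20

Let r[k] be the best obtainable value from length k. For each k, try every first piece i and keep the best of price[i] + r[k−i] minus the 2 cut fee when i<k.
r[1] = 1
r[2] = max(1+1-2, 2+0) = 2
r[3] = max(1+2-2, 2+1-2, 7+0) = 7
r[4] = max(1+7-2, 2+2-2, 7+1-2, 11+0) = 11
r[5] = max(1+11-2, 2+7-2, 7+2-2, 11+1-2, 6+0) = 10
r[6] = max(1+10-2, 2+11-2, 7+7-2, 11+2-2, 6+1-2, 15+0) = 15
r[7] = max(1+15-2, 2+10-2, 7+11-2, …, 15+1-2, 19+0) = 19
r[8] = max(1+19-2, 2+15-2, 7+10-2, …, 19+1-2, 19+0) = 20
One optimal plan: pieces 4 + 4 (1 cut) → $22 − $2 = $20.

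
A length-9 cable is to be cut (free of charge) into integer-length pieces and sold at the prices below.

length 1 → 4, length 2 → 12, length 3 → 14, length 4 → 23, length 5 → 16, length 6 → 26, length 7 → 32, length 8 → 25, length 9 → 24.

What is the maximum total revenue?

52

Build best[k] bottom-up: best[k] = max over allowed piece i of (p[i] + best[k−i]).
best[1] = 4
best[2] = max(4+4, 12+0) = 12
best[3] = max(4+12, 12+4, 14+0) = 16
best[4] = max(4+16, 12+12, 14+4, 23+0) = 24
best[5] = max(4+24, 12+16, 14+12, 23+4, 16+0) = 28
best[6] = max(4+28, 12+24, 14+16, 23+12, 16+4, 26+0) = 36
best[7] = max(4+36, 12+28, 14+24, …, 26+4, 32+0) = 40
best[8] = max(4+40, 12+36, 14+28, …, 32+4, 25+0) = 48
best[9] = max(4+48, 12+40, 14+36, …, 25+4, 24+0) = 52
One optimal cutting: 2 + 2 + 2 + 2 + 1 → 12 + 12 + 12 + 12 + 4 = 52.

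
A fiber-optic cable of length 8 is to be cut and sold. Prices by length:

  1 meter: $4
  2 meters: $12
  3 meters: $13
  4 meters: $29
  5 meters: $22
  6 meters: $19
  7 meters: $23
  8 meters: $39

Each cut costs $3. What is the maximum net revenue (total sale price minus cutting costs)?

55

Consider every possible first cut. v[k] is the best of p[i]+v[k−i] over all sellable i≤k, charging 3 whenever i<k.
v[1] = 4
v[2] = max(4+4-3, 12+0) = 12
v[3] = max(4+12-3, 12+4-3, 13+0) = 13
v[4] = max(4+13-3, 12+12-3, 13+4-3, 29+0) = 29
v[5] = max(4+29-3, 12+13-3, 13+12-3, 29+4-3, 22+0) = 30
v[6] = max(4+30-3, 12+29-3, 13+13-3, 29+12-3, 22+4-3, 19+0) = 38
v[7] = max(4+38-3, 12+30-3, 13+29-3, …, 19+4-3, 23+0) = 39
v[8] = max(4+39-3, 12+38-3, 13+30-3, …, 23+4-3, 39+0) = 55
One optimal plan: pieces 4 + 4 (1 cut) → $58 − $3 = $55.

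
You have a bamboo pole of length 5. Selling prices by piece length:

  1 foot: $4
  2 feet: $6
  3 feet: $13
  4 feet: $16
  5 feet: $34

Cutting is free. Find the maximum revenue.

Consider every possible first cut. v[k] is the best of p[i]+v[k−i] over all sellable i≤k.
v[1] = 4
v[2] = 8  (first piece 1, then v[1]=4)
v[3] = 13
v[4] = 17  (first piece 1, then v[3]=13)
v[5] = 34
Best is to sell the whole 5-foot piece uncut for $34.

34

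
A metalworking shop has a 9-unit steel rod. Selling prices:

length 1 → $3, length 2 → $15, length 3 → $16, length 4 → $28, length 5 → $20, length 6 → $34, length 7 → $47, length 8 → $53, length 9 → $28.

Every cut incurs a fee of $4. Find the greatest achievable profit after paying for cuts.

58

Build net[k] bottom-up: net[k] = max over allowed piece i of (p[i] + net[k−i]) − 4 per cut.
net[1] = 3
net[2] = 15
net[3] = 16
net[4] = 28
net[5] = 27  (first piece 1, then net[4]=28)
net[6] = 39  (first piece 2, then net[4]=28)
net[7] = 47
net[8] = 53
net[9] = 58  (first piece 2, then net[7]=47)
One optimal plan: pieces 7 + 2 (1 cut) → $62 − $4 = $58.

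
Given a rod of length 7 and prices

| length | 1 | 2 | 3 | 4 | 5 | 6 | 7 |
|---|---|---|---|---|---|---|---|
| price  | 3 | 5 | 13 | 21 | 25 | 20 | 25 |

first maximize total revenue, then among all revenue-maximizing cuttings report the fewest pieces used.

Consider every possible first cut. r[k] is the best of p[i]+r[k−i] over all sellable i≤k.
r[1] = 3
r[2] = max(3+3, 5+0) = 6
r[3] = max(3+6, 5+3, 13+0) = 13
r[4] = max(3+13, 5+6, 13+3, 21+0) = 21
r[5] = max(3+21, 5+13, 13+6, 21+3, 25+0) = 25
r[6] = max(3+25, 5+21, 13+13, 21+6, 25+3, 20+0) = 28
r[7] = max(3+28, 5+25, 13+21, …, 20+3, 25+0) = 34
Maximum revenue is €34.
Now minimize piece count subject to staying optimal: for each k, pieces[k] = 1 + min over i with p[i]+r[k−i]=r[k] of pieces[k−i].
pieces[4] = 1
pieces[5] = 1
pieces[6] = 2
pieces[7] = 2

2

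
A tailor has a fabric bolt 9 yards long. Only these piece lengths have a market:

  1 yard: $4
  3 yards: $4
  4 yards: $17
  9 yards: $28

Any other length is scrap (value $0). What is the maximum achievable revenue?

38

Let best[k] be the best obtainable value from length k. For each k, try every first piece i and keep the best of price[i] + best[k−i].
best[1] = 4
best[2] = 8  (first piece 1, then best[1]=4)
best[3] = 12  (first piece 1, then best[2]=8)
best[4] = 17
best[5] = 21  (first piece 1, then best[4]=17)
best[6] = 25  (first piece 1, then best[5]=21)
best[7] = 29  (first piece 1, then best[6]=25)
best[8] = 34  (first piece 4, then best[4]=17)
best[9] = 38  (first piece 1, then best[8]=34)
One optimal cutting: 4 + 4 + 1 → $38.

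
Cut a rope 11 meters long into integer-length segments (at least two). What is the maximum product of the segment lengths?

54

Let g[k] be the best product for length k (with at least one cut). For each first piece i, the rest contributes max(k−i, g[k−i]).
g[2] = 1×max(1,0) = 1×1 = 1
g[3] = max(1×2, 2×1) = 2
g[4] = max(1×3, 2×2, 3×1) = 4
g[5] = max(1×4, 2×3, 3×2, 4×1) = 6
g[6] = max(1×6, 2×4, 3×3, 4×2, 5×1) = 9
g[7] = max(1×9, 2×6, 3×4, 4×3, 5×2, 6×1) = 12
g[8] = max(1×12, 2×9, 3×6, …, 6×2, 7×1) = 18
g[9] = max(1×18, 2×12, 3×9, …, 7×2, 8×1) = 27
g[10] = max(1×27, 2×18, 3×12, …, 8×2, 9×1) = 36
g[11] = max(1×36, 2×27, 3×18, …, 9×2, 10×1) = 54
One optimal split: 3 + 3 + 3 + 2; product 3×3×3×2 = 54.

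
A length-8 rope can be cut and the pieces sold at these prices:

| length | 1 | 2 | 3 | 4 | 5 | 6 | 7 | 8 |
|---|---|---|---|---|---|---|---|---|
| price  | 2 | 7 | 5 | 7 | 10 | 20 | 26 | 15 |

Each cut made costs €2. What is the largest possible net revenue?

26

Build r[k] bottom-up: r[k] = max over allowed piece i of (p[i] + r[k−i]) − 2 per cut.
r[1] = 2
r[2] = max(2+2-2, 7+0) = 7
r[3] = max(2+7-2, 7+2-2, 5+0) = 7
r[4] = max(2+7-2, 7+7-2, 5+2-2, 7+0) = 12
r[5] = max(2+12-2, 7+7-2, 5+7-2, 7+2-2, 10+0) = 12
r[6] = max(2+12-2, 7+12-2, 5+7-2, 7+7-2, 10+2-2, 20+0) = 20
r[7] = max(2+20-2, 7+12-2, 5+12-2, …, 20+2-2, 26+0) = 26
r[8] = max(2+26-2, 7+20-2, 5+12-2, …, 26+2-2, 15+0) = 26
One optimal plan: pieces 7 + 1 (1 cut) → €28 − €2 = €26.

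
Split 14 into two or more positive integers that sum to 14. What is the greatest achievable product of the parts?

162

Define P[k] = max over 1≤i<k of i · max(k−i, P[k−i]); the inner max lets the remainder stay uncut if that's better.
P[2] = 1·max(1,0) = 1·1 = 1
P[3] = 1·max(2,1) = 1·2 = 2
P[4] = 2·max(2,1) = 2·2 = 4
P[5] = 2·max(3,2) = 2·3 = 6
P[6] = 3·max(3,2) = 3·3 = 9
P[7] = 2·max(5,6) = 2·6 = 12
P[8] = 2·max(6,9) = 2·9 = 18
P[9] = 3·max(6,9) = 3·9 = 27
P[10] = 2·max(8,18) = 2·18 = 36
P[11] = 2·max(9,27) = 2·27 = 54
P[12] = 3·max(9,27) = 3·27 = 81
P[13] = 2·max(11,54) = 2·54 = 108
P[14] = 2·max(12,81) = 2·81 = 162
One optimal split: 3 + 3 + 3 + 3 + 2; product 3·3·3·3·2 = 162.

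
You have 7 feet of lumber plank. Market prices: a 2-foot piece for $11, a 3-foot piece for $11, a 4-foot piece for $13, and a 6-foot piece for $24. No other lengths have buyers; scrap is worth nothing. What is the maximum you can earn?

33

Build f[k] bottom-up: f[k] = max over allowed piece i of (p[i] + f[k−i]).
f[1] = 0
f[2] = 11
f[3] = 11
f[4] = 22  (first piece 2, then f[2]=11)
f[5] = 22
f[6] = 33  (first piece 2, then f[4]=22)
f[7] = 33
One optimal cutting: pieces 2 + 2 + 2 with 1 foot of scrap → $33.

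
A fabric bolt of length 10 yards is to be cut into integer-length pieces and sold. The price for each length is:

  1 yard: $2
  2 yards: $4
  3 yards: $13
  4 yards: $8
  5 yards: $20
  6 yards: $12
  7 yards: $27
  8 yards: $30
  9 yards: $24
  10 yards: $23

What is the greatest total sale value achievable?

41

Let v[k] be the best obtainable value from length k. For each k, try every first piece i and keep the best of price[i] + v[k−i].
v[1] = 2
v[2] = max(2+2, 4+0) = 4
v[3] = max(2+4, 4+2, 13+0) = 13
v[4] = max(2+13, 4+4, 13+2, 8+0) = 15
v[5] = max(2+15, 4+13, 13+4, 8+2, 20+0) = 20
v[6] = max(2+20, 4+15, 13+13, 8+4, 20+2, 12+0) = 26
v[7] = max(2+26, 4+20, 13+15, …, 12+2, 27+0) = 28
v[8] = max(2+28, 4+26, 13+20, …, 27+2, 30+0) = 33
v[9] = max(2+33, 4+28, 13+26, …, 30+2, 24+0) = 39
v[10] = max(2+39, 4+33, 13+28, …, 24+2, 23+0) = 41
One optimal cutting: 3 + 3 + 3 + 1 → $13 + $13 + $13 + $2 = $41.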